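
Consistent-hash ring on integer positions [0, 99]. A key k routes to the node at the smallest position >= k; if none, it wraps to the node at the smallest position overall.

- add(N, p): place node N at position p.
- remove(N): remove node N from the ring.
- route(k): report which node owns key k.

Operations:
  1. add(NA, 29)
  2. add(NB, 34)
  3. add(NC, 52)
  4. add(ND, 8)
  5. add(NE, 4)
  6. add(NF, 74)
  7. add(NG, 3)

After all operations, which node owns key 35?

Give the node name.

Op 1: add NA@29 -> ring=[29:NA]
Op 2: add NB@34 -> ring=[29:NA,34:NB]
Op 3: add NC@52 -> ring=[29:NA,34:NB,52:NC]
Op 4: add ND@8 -> ring=[8:ND,29:NA,34:NB,52:NC]
Op 5: add NE@4 -> ring=[4:NE,8:ND,29:NA,34:NB,52:NC]
Op 6: add NF@74 -> ring=[4:NE,8:ND,29:NA,34:NB,52:NC,74:NF]
Op 7: add NG@3 -> ring=[3:NG,4:NE,8:ND,29:NA,34:NB,52:NC,74:NF]
Final route key 35: smallest pos >= 35 is 52 -> NC

Answer: NC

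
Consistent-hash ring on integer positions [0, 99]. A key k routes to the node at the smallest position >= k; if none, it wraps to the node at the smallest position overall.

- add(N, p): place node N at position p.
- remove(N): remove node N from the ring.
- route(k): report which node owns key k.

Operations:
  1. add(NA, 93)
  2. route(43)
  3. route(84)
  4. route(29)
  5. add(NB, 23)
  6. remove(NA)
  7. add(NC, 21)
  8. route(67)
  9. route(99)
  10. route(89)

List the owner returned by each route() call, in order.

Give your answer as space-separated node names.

Answer: NA NA NA NC NC NC

Derivation:
Op 1: add NA@93 -> ring=[93:NA]
Op 2: route key 43: smallest pos >= 43 is 93 -> NA
Op 3: route key 84: smallest pos >= 84 is 93 -> NA
Op 4: route key 29: smallest pos >= 29 is 93 -> NA
Op 5: add NB@23 -> ring=[23:NB,93:NA]
Op 6: remove NA -> ring=[23:NB]
Op 7: add NC@21 -> ring=[21:NC,23:NB]
Op 8: route key 67: none >= 67, wrap to smallest pos 21 -> NC
Op 9: route key 99: none >= 99, wrap to smallest pos 21 -> NC
Op 10: route key 89: none >= 89, wrap to smallest pos 21 -> NC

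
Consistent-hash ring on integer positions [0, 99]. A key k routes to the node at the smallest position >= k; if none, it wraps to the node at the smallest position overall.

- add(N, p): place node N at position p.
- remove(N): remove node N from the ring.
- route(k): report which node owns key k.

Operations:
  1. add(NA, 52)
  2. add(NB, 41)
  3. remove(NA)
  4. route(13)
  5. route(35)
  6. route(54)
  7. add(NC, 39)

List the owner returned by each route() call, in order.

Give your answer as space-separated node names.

Answer: NB NB NB

Derivation:
Op 1: add NA@52 -> ring=[52:NA]
Op 2: add NB@41 -> ring=[41:NB,52:NA]
Op 3: remove NA -> ring=[41:NB]
Op 4: route key 13: smallest pos >= 13 is 41 -> NB
Op 5: route key 35: smallest pos >= 35 is 41 -> NB
Op 6: route key 54: none >= 54, wrap to smallest pos 41 -> NB
Op 7: add NC@39 -> ring=[39:NC,41:NB]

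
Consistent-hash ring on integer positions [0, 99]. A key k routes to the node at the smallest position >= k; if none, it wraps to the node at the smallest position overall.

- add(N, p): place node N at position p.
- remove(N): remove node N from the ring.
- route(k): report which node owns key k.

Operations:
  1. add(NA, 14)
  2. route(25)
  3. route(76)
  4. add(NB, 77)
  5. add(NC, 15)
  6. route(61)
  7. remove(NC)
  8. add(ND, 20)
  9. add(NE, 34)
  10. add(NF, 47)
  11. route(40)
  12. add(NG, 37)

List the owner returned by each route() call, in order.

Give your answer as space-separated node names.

Answer: NA NA NB NF

Derivation:
Op 1: add NA@14 -> ring=[14:NA]
Op 2: route key 25: none >= 25, wrap to smallest pos 14 -> NA
Op 3: route key 76: none >= 76, wrap to smallest pos 14 -> NA
Op 4: add NB@77 -> ring=[14:NA,77:NB]
Op 5: add NC@15 -> ring=[14:NA,15:NC,77:NB]
Op 6: route key 61: smallest pos >= 61 is 77 -> NB
Op 7: remove NC -> ring=[14:NA,77:NB]
Op 8: add ND@20 -> ring=[14:NA,20:ND,77:NB]
Op 9: add NE@34 -> ring=[14:NA,20:ND,34:NE,77:NB]
Op 10: add NF@47 -> ring=[14:NA,20:ND,34:NE,47:NF,77:NB]
Op 11: route key 40: smallest pos >= 40 is 47 -> NF
Op 12: add NG@37 -> ring=[14:NA,20:ND,34:NE,37:NG,47:NF,77:NB]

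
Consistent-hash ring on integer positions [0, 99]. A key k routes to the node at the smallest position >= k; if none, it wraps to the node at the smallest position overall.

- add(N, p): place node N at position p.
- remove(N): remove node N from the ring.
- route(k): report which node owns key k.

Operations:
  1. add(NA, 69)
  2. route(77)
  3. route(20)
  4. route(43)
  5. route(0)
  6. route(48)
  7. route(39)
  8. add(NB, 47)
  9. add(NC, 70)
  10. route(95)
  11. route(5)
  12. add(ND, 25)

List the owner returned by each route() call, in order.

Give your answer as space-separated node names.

Op 1: add NA@69 -> ring=[69:NA]
Op 2: route key 77: none >= 77, wrap to smallest pos 69 -> NA
Op 3: route key 20: smallest pos >= 20 is 69 -> NA
Op 4: route key 43: smallest pos >= 43 is 69 -> NA
Op 5: route key 0: smallest pos >= 0 is 69 -> NA
Op 6: route key 48: smallest pos >= 48 is 69 -> NA
Op 7: route key 39: smallest pos >= 39 is 69 -> NA
Op 8: add NB@47 -> ring=[47:NB,69:NA]
Op 9: add NC@70 -> ring=[47:NB,69:NA,70:NC]
Op 10: route key 95: none >= 95, wrap to smallest pos 47 -> NB
Op 11: route key 5: smallest pos >= 5 is 47 -> NB
Op 12: add ND@25 -> ring=[25:ND,47:NB,69:NA,70:NC]

Answer: NA NA NA NA NA NA NB NB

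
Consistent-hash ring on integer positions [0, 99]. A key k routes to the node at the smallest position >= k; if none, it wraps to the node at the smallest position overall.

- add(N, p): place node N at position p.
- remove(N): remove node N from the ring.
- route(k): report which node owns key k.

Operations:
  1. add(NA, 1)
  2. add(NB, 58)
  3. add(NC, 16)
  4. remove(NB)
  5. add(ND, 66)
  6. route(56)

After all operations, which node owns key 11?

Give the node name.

Answer: NC

Derivation:
Op 1: add NA@1 -> ring=[1:NA]
Op 2: add NB@58 -> ring=[1:NA,58:NB]
Op 3: add NC@16 -> ring=[1:NA,16:NC,58:NB]
Op 4: remove NB -> ring=[1:NA,16:NC]
Op 5: add ND@66 -> ring=[1:NA,16:NC,66:ND]
Op 6: route key 56: smallest pos >= 56 is 66 -> ND
Final route key 11: smallest pos >= 11 is 16 -> NC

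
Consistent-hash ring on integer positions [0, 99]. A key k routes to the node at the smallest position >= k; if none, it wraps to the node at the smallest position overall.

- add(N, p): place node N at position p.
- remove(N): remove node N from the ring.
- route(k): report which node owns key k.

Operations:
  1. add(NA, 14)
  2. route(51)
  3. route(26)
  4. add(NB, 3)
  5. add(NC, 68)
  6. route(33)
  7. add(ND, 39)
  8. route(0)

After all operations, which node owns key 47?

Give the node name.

Op 1: add NA@14 -> ring=[14:NA]
Op 2: route key 51: none >= 51, wrap to smallest pos 14 -> NA
Op 3: route key 26: none >= 26, wrap to smallest pos 14 -> NA
Op 4: add NB@3 -> ring=[3:NB,14:NA]
Op 5: add NC@68 -> ring=[3:NB,14:NA,68:NC]
Op 6: route key 33: smallest pos >= 33 is 68 -> NC
Op 7: add ND@39 -> ring=[3:NB,14:NA,39:ND,68:NC]
Op 8: route key 0: smallest pos >= 0 is 3 -> NB
Final route key 47: smallest pos >= 47 is 68 -> NC

Answer: NC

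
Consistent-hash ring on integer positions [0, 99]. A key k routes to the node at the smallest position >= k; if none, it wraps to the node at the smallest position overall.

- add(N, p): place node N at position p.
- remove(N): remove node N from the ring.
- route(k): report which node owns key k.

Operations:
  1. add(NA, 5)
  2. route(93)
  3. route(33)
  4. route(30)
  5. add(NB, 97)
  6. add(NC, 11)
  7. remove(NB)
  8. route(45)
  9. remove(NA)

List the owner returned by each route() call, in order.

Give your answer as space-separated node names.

Answer: NA NA NA NA

Derivation:
Op 1: add NA@5 -> ring=[5:NA]
Op 2: route key 93: none >= 93, wrap to smallest pos 5 -> NA
Op 3: route key 33: none >= 33, wrap to smallest pos 5 -> NA
Op 4: route key 30: none >= 30, wrap to smallest pos 5 -> NA
Op 5: add NB@97 -> ring=[5:NA,97:NB]
Op 6: add NC@11 -> ring=[5:NA,11:NC,97:NB]
Op 7: remove NB -> ring=[5:NA,11:NC]
Op 8: route key 45: none >= 45, wrap to smallest pos 5 -> NA
Op 9: remove NA -> ring=[11:NC]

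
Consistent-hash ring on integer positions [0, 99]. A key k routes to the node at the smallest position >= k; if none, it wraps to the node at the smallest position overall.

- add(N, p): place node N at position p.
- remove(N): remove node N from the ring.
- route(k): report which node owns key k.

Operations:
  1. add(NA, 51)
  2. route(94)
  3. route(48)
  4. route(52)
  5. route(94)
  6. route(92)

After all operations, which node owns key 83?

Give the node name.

Answer: NA

Derivation:
Op 1: add NA@51 -> ring=[51:NA]
Op 2: route key 94: none >= 94, wrap to smallest pos 51 -> NA
Op 3: route key 48: smallest pos >= 48 is 51 -> NA
Op 4: route key 52: none >= 52, wrap to smallest pos 51 -> NA
Op 5: route key 94: none >= 94, wrap to smallest pos 51 -> NA
Op 6: route key 92: none >= 92, wrap to smallest pos 51 -> NA
Final route key 83: none >= 83, wrap to smallest pos 51 -> NA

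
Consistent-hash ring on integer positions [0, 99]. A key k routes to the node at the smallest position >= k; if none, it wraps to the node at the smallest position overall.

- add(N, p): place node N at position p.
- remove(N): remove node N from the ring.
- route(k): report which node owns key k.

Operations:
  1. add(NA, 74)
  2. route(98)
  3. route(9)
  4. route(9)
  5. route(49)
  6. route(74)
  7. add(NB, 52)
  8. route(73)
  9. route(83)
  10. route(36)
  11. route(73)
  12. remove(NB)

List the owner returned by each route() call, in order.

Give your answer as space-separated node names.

Op 1: add NA@74 -> ring=[74:NA]
Op 2: route key 98: none >= 98, wrap to smallest pos 74 -> NA
Op 3: route key 9: smallest pos >= 9 is 74 -> NA
Op 4: route key 9: smallest pos >= 9 is 74 -> NA
Op 5: route key 49: smallest pos >= 49 is 74 -> NA
Op 6: route key 74: smallest pos >= 74 is 74 -> NA
Op 7: add NB@52 -> ring=[52:NB,74:NA]
Op 8: route key 73: smallest pos >= 73 is 74 -> NA
Op 9: route key 83: none >= 83, wrap to smallest pos 52 -> NB
Op 10: route key 36: smallest pos >= 36 is 52 -> NB
Op 11: route key 73: smallest pos >= 73 is 74 -> NA
Op 12: remove NB -> ring=[74:NA]

Answer: NA NA NA NA NA NA NB NB NA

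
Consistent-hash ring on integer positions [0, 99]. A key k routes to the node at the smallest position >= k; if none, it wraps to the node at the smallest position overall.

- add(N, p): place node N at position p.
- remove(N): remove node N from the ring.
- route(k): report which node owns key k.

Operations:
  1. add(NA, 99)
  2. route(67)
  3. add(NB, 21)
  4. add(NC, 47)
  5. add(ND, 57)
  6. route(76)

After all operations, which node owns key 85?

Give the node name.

Op 1: add NA@99 -> ring=[99:NA]
Op 2: route key 67: smallest pos >= 67 is 99 -> NA
Op 3: add NB@21 -> ring=[21:NB,99:NA]
Op 4: add NC@47 -> ring=[21:NB,47:NC,99:NA]
Op 5: add ND@57 -> ring=[21:NB,47:NC,57:ND,99:NA]
Op 6: route key 76: smallest pos >= 76 is 99 -> NA
Final route key 85: smallest pos >= 85 is 99 -> NA

Answer: NA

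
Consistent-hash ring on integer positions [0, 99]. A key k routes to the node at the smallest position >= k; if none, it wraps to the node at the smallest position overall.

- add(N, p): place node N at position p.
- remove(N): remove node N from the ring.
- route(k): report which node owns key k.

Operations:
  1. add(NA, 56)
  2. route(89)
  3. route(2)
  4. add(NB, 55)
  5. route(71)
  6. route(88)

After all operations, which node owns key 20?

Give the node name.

Op 1: add NA@56 -> ring=[56:NA]
Op 2: route key 89: none >= 89, wrap to smallest pos 56 -> NA
Op 3: route key 2: smallest pos >= 2 is 56 -> NA
Op 4: add NB@55 -> ring=[55:NB,56:NA]
Op 5: route key 71: none >= 71, wrap to smallest pos 55 -> NB
Op 6: route key 88: none >= 88, wrap to smallest pos 55 -> NB
Final route key 20: smallest pos >= 20 is 55 -> NB

Answer: NB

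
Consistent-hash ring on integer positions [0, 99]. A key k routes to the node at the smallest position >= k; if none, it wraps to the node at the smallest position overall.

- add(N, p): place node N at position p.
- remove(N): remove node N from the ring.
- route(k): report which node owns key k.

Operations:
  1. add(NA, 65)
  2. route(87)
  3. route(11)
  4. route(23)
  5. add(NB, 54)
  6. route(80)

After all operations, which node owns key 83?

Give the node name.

Answer: NB

Derivation:
Op 1: add NA@65 -> ring=[65:NA]
Op 2: route key 87: none >= 87, wrap to smallest pos 65 -> NA
Op 3: route key 11: smallest pos >= 11 is 65 -> NA
Op 4: route key 23: smallest pos >= 23 is 65 -> NA
Op 5: add NB@54 -> ring=[54:NB,65:NA]
Op 6: route key 80: none >= 80, wrap to smallest pos 54 -> NB
Final route key 83: none >= 83, wrap to smallest pos 54 -> NB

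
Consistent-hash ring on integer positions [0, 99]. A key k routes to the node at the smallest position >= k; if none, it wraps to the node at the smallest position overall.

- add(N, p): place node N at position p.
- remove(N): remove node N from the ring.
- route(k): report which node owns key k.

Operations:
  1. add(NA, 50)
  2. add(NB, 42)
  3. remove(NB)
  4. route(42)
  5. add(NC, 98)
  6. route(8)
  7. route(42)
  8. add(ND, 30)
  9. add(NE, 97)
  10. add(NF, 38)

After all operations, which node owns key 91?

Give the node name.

Op 1: add NA@50 -> ring=[50:NA]
Op 2: add NB@42 -> ring=[42:NB,50:NA]
Op 3: remove NB -> ring=[50:NA]
Op 4: route key 42: smallest pos >= 42 is 50 -> NA
Op 5: add NC@98 -> ring=[50:NA,98:NC]
Op 6: route key 8: smallest pos >= 8 is 50 -> NA
Op 7: route key 42: smallest pos >= 42 is 50 -> NA
Op 8: add ND@30 -> ring=[30:ND,50:NA,98:NC]
Op 9: add NE@97 -> ring=[30:ND,50:NA,97:NE,98:NC]
Op 10: add NF@38 -> ring=[30:ND,38:NF,50:NA,97:NE,98:NC]
Final route key 91: smallest pos >= 91 is 97 -> NE

Answer: NE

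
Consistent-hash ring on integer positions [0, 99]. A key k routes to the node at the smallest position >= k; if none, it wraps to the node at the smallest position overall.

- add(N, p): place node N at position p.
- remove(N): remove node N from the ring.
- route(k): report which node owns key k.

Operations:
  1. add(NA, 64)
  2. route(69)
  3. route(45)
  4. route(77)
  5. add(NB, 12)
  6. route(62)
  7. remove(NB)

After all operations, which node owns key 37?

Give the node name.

Op 1: add NA@64 -> ring=[64:NA]
Op 2: route key 69: none >= 69, wrap to smallest pos 64 -> NA
Op 3: route key 45: smallest pos >= 45 is 64 -> NA
Op 4: route key 77: none >= 77, wrap to smallest pos 64 -> NA
Op 5: add NB@12 -> ring=[12:NB,64:NA]
Op 6: route key 62: smallest pos >= 62 is 64 -> NA
Op 7: remove NB -> ring=[64:NA]
Final route key 37: smallest pos >= 37 is 64 -> NA

Answer: NA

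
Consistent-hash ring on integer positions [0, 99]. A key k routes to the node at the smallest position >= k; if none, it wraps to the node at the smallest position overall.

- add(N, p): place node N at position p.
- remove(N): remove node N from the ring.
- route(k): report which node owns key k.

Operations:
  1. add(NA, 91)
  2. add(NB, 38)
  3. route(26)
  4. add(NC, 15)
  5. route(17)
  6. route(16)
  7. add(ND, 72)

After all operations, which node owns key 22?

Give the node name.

Answer: NB

Derivation:
Op 1: add NA@91 -> ring=[91:NA]
Op 2: add NB@38 -> ring=[38:NB,91:NA]
Op 3: route key 26: smallest pos >= 26 is 38 -> NB
Op 4: add NC@15 -> ring=[15:NC,38:NB,91:NA]
Op 5: route key 17: smallest pos >= 17 is 38 -> NB
Op 6: route key 16: smallest pos >= 16 is 38 -> NB
Op 7: add ND@72 -> ring=[15:NC,38:NB,72:ND,91:NA]
Final route key 22: smallest pos >= 22 is 38 -> NB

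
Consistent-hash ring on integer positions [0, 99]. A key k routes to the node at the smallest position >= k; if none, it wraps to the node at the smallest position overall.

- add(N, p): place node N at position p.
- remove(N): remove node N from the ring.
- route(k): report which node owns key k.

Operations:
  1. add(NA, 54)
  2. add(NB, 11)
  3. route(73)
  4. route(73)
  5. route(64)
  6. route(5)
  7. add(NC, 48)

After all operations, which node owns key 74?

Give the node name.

Answer: NB

Derivation:
Op 1: add NA@54 -> ring=[54:NA]
Op 2: add NB@11 -> ring=[11:NB,54:NA]
Op 3: route key 73: none >= 73, wrap to smallest pos 11 -> NB
Op 4: route key 73: none >= 73, wrap to smallest pos 11 -> NB
Op 5: route key 64: none >= 64, wrap to smallest pos 11 -> NB
Op 6: route key 5: smallest pos >= 5 is 11 -> NB
Op 7: add NC@48 -> ring=[11:NB,48:NC,54:NA]
Final route key 74: none >= 74, wrap to smallest pos 11 -> NB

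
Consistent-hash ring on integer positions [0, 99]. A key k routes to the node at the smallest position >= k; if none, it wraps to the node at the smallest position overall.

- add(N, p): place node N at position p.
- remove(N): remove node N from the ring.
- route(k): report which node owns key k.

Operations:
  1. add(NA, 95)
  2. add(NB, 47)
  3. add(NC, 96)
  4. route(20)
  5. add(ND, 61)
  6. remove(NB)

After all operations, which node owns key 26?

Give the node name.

Answer: ND

Derivation:
Op 1: add NA@95 -> ring=[95:NA]
Op 2: add NB@47 -> ring=[47:NB,95:NA]
Op 3: add NC@96 -> ring=[47:NB,95:NA,96:NC]
Op 4: route key 20: smallest pos >= 20 is 47 -> NB
Op 5: add ND@61 -> ring=[47:NB,61:ND,95:NA,96:NC]
Op 6: remove NB -> ring=[61:ND,95:NA,96:NC]
Final route key 26: smallest pos >= 26 is 61 -> ND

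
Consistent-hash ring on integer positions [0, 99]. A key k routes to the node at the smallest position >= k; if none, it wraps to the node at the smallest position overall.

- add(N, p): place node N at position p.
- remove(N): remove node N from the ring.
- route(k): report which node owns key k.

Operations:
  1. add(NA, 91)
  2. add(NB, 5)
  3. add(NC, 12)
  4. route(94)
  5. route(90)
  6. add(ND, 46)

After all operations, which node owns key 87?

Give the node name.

Answer: NA

Derivation:
Op 1: add NA@91 -> ring=[91:NA]
Op 2: add NB@5 -> ring=[5:NB,91:NA]
Op 3: add NC@12 -> ring=[5:NB,12:NC,91:NA]
Op 4: route key 94: none >= 94, wrap to smallest pos 5 -> NB
Op 5: route key 90: smallest pos >= 90 is 91 -> NA
Op 6: add ND@46 -> ring=[5:NB,12:NC,46:ND,91:NA]
Final route key 87: smallest pos >= 87 is 91 -> NA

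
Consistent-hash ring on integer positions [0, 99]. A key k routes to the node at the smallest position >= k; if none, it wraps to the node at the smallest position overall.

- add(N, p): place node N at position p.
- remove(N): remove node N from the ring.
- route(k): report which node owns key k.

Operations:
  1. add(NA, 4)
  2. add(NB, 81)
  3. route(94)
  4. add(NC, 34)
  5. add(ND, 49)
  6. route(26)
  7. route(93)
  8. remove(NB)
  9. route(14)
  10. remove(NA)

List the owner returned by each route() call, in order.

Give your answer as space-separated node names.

Op 1: add NA@4 -> ring=[4:NA]
Op 2: add NB@81 -> ring=[4:NA,81:NB]
Op 3: route key 94: none >= 94, wrap to smallest pos 4 -> NA
Op 4: add NC@34 -> ring=[4:NA,34:NC,81:NB]
Op 5: add ND@49 -> ring=[4:NA,34:NC,49:ND,81:NB]
Op 6: route key 26: smallest pos >= 26 is 34 -> NC
Op 7: route key 93: none >= 93, wrap to smallest pos 4 -> NA
Op 8: remove NB -> ring=[4:NA,34:NC,49:ND]
Op 9: route key 14: smallest pos >= 14 is 34 -> NC
Op 10: remove NA -> ring=[34:NC,49:ND]

Answer: NA NC NA NC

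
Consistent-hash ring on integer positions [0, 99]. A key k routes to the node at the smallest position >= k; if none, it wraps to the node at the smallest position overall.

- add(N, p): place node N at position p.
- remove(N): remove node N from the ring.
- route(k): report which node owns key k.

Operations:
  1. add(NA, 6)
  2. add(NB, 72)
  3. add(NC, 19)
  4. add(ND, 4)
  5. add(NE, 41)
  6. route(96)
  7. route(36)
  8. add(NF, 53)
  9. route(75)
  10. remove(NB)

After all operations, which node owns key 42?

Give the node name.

Answer: NF

Derivation:
Op 1: add NA@6 -> ring=[6:NA]
Op 2: add NB@72 -> ring=[6:NA,72:NB]
Op 3: add NC@19 -> ring=[6:NA,19:NC,72:NB]
Op 4: add ND@4 -> ring=[4:ND,6:NA,19:NC,72:NB]
Op 5: add NE@41 -> ring=[4:ND,6:NA,19:NC,41:NE,72:NB]
Op 6: route key 96: none >= 96, wrap to smallest pos 4 -> ND
Op 7: route key 36: smallest pos >= 36 is 41 -> NE
Op 8: add NF@53 -> ring=[4:ND,6:NA,19:NC,41:NE,53:NF,72:NB]
Op 9: route key 75: none >= 75, wrap to smallest pos 4 -> ND
Op 10: remove NB -> ring=[4:ND,6:NA,19:NC,41:NE,53:NF]
Final route key 42: smallest pos >= 42 is 53 -> NF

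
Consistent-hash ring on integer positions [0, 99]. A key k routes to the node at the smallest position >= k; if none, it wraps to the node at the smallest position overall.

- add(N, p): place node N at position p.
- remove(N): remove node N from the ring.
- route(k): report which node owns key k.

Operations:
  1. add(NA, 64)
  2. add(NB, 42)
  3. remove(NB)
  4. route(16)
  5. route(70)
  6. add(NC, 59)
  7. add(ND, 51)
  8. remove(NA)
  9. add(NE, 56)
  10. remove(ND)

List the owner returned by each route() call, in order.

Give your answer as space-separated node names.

Op 1: add NA@64 -> ring=[64:NA]
Op 2: add NB@42 -> ring=[42:NB,64:NA]
Op 3: remove NB -> ring=[64:NA]
Op 4: route key 16: smallest pos >= 16 is 64 -> NA
Op 5: route key 70: none >= 70, wrap to smallest pos 64 -> NA
Op 6: add NC@59 -> ring=[59:NC,64:NA]
Op 7: add ND@51 -> ring=[51:ND,59:NC,64:NA]
Op 8: remove NA -> ring=[51:ND,59:NC]
Op 9: add NE@56 -> ring=[51:ND,56:NE,59:NC]
Op 10: remove ND -> ring=[56:NE,59:NC]

Answer: NA NA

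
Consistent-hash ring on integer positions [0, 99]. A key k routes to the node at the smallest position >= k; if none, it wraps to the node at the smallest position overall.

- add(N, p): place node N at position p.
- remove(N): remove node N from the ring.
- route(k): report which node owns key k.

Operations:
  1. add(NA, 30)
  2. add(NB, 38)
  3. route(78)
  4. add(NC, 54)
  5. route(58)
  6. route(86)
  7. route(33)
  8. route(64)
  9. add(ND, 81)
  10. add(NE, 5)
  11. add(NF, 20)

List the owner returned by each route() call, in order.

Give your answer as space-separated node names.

Op 1: add NA@30 -> ring=[30:NA]
Op 2: add NB@38 -> ring=[30:NA,38:NB]
Op 3: route key 78: none >= 78, wrap to smallest pos 30 -> NA
Op 4: add NC@54 -> ring=[30:NA,38:NB,54:NC]
Op 5: route key 58: none >= 58, wrap to smallest pos 30 -> NA
Op 6: route key 86: none >= 86, wrap to smallest pos 30 -> NA
Op 7: route key 33: smallest pos >= 33 is 38 -> NB
Op 8: route key 64: none >= 64, wrap to smallest pos 30 -> NA
Op 9: add ND@81 -> ring=[30:NA,38:NB,54:NC,81:ND]
Op 10: add NE@5 -> ring=[5:NE,30:NA,38:NB,54:NC,81:ND]
Op 11: add NF@20 -> ring=[5:NE,20:NF,30:NA,38:NB,54:NC,81:ND]

Answer: NA NA NA NB NA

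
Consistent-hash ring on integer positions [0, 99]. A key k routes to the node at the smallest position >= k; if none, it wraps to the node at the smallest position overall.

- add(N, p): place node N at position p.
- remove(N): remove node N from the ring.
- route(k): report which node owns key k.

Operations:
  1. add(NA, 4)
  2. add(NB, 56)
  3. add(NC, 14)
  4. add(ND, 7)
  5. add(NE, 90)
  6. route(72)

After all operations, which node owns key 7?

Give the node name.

Op 1: add NA@4 -> ring=[4:NA]
Op 2: add NB@56 -> ring=[4:NA,56:NB]
Op 3: add NC@14 -> ring=[4:NA,14:NC,56:NB]
Op 4: add ND@7 -> ring=[4:NA,7:ND,14:NC,56:NB]
Op 5: add NE@90 -> ring=[4:NA,7:ND,14:NC,56:NB,90:NE]
Op 6: route key 72: smallest pos >= 72 is 90 -> NE
Final route key 7: smallest pos >= 7 is 7 -> ND

Answer: ND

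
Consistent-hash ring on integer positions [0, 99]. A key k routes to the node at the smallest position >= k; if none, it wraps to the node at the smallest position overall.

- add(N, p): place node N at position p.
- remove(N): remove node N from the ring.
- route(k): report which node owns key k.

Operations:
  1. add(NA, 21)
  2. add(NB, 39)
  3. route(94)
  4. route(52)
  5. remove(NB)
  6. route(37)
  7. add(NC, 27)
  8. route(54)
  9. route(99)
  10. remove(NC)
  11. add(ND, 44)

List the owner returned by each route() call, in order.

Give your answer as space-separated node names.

Answer: NA NA NA NA NA

Derivation:
Op 1: add NA@21 -> ring=[21:NA]
Op 2: add NB@39 -> ring=[21:NA,39:NB]
Op 3: route key 94: none >= 94, wrap to smallest pos 21 -> NA
Op 4: route key 52: none >= 52, wrap to smallest pos 21 -> NA
Op 5: remove NB -> ring=[21:NA]
Op 6: route key 37: none >= 37, wrap to smallest pos 21 -> NA
Op 7: add NC@27 -> ring=[21:NA,27:NC]
Op 8: route key 54: none >= 54, wrap to smallest pos 21 -> NA
Op 9: route key 99: none >= 99, wrap to smallest pos 21 -> NA
Op 10: remove NC -> ring=[21:NA]
Op 11: add ND@44 -> ring=[21:NA,44:ND]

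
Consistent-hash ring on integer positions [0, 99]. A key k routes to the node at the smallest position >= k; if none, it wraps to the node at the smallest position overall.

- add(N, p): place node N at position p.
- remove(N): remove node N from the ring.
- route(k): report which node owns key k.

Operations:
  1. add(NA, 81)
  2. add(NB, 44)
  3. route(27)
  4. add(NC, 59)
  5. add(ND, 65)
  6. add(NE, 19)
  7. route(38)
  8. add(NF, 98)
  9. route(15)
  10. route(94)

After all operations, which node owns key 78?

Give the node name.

Op 1: add NA@81 -> ring=[81:NA]
Op 2: add NB@44 -> ring=[44:NB,81:NA]
Op 3: route key 27: smallest pos >= 27 is 44 -> NB
Op 4: add NC@59 -> ring=[44:NB,59:NC,81:NA]
Op 5: add ND@65 -> ring=[44:NB,59:NC,65:ND,81:NA]
Op 6: add NE@19 -> ring=[19:NE,44:NB,59:NC,65:ND,81:NA]
Op 7: route key 38: smallest pos >= 38 is 44 -> NB
Op 8: add NF@98 -> ring=[19:NE,44:NB,59:NC,65:ND,81:NA,98:NF]
Op 9: route key 15: smallest pos >= 15 is 19 -> NE
Op 10: route key 94: smallest pos >= 94 is 98 -> NF
Final route key 78: smallest pos >= 78 is 81 -> NA

Answer: NA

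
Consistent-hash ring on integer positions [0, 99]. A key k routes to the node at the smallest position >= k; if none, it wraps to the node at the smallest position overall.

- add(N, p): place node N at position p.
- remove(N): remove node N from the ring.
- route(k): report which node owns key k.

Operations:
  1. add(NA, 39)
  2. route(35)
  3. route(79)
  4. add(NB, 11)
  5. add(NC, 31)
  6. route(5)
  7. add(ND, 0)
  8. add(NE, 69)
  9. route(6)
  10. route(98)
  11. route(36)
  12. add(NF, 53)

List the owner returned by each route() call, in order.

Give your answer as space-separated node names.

Answer: NA NA NB NB ND NA

Derivation:
Op 1: add NA@39 -> ring=[39:NA]
Op 2: route key 35: smallest pos >= 35 is 39 -> NA
Op 3: route key 79: none >= 79, wrap to smallest pos 39 -> NA
Op 4: add NB@11 -> ring=[11:NB,39:NA]
Op 5: add NC@31 -> ring=[11:NB,31:NC,39:NA]
Op 6: route key 5: smallest pos >= 5 is 11 -> NB
Op 7: add ND@0 -> ring=[0:ND,11:NB,31:NC,39:NA]
Op 8: add NE@69 -> ring=[0:ND,11:NB,31:NC,39:NA,69:NE]
Op 9: route key 6: smallest pos >= 6 is 11 -> NB
Op 10: route key 98: none >= 98, wrap to smallest pos 0 -> ND
Op 11: route key 36: smallest pos >= 36 is 39 -> NA
Op 12: add NF@53 -> ring=[0:ND,11:NB,31:NC,39:NA,53:NF,69:NE]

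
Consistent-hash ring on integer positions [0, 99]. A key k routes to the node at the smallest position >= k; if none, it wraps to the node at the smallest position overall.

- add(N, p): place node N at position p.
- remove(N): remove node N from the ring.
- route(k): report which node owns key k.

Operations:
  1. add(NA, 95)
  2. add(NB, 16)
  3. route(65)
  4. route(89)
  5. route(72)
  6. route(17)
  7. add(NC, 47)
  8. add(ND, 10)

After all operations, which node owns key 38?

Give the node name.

Op 1: add NA@95 -> ring=[95:NA]
Op 2: add NB@16 -> ring=[16:NB,95:NA]
Op 3: route key 65: smallest pos >= 65 is 95 -> NA
Op 4: route key 89: smallest pos >= 89 is 95 -> NA
Op 5: route key 72: smallest pos >= 72 is 95 -> NA
Op 6: route key 17: smallest pos >= 17 is 95 -> NA
Op 7: add NC@47 -> ring=[16:NB,47:NC,95:NA]
Op 8: add ND@10 -> ring=[10:ND,16:NB,47:NC,95:NA]
Final route key 38: smallest pos >= 38 is 47 -> NC

Answer: NC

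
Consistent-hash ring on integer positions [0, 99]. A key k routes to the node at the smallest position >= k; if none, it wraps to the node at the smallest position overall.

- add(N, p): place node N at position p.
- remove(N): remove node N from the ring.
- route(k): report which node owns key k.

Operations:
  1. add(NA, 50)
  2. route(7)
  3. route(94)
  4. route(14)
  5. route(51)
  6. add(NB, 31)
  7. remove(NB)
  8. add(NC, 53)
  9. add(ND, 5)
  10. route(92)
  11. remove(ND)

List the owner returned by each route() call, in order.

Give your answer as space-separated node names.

Answer: NA NA NA NA ND

Derivation:
Op 1: add NA@50 -> ring=[50:NA]
Op 2: route key 7: smallest pos >= 7 is 50 -> NA
Op 3: route key 94: none >= 94, wrap to smallest pos 50 -> NA
Op 4: route key 14: smallest pos >= 14 is 50 -> NA
Op 5: route key 51: none >= 51, wrap to smallest pos 50 -> NA
Op 6: add NB@31 -> ring=[31:NB,50:NA]
Op 7: remove NB -> ring=[50:NA]
Op 8: add NC@53 -> ring=[50:NA,53:NC]
Op 9: add ND@5 -> ring=[5:ND,50:NA,53:NC]
Op 10: route key 92: none >= 92, wrap to smallest pos 5 -> ND
Op 11: remove ND -> ring=[50:NA,53:NC]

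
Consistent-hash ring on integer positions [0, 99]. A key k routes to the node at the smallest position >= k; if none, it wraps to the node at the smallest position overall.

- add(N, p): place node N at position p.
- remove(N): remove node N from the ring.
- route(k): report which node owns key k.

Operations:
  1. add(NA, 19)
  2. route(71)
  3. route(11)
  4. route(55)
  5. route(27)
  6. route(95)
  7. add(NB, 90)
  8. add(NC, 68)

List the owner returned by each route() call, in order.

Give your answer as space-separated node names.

Answer: NA NA NA NA NA

Derivation:
Op 1: add NA@19 -> ring=[19:NA]
Op 2: route key 71: none >= 71, wrap to smallest pos 19 -> NA
Op 3: route key 11: smallest pos >= 11 is 19 -> NA
Op 4: route key 55: none >= 55, wrap to smallest pos 19 -> NA
Op 5: route key 27: none >= 27, wrap to smallest pos 19 -> NA
Op 6: route key 95: none >= 95, wrap to smallest pos 19 -> NA
Op 7: add NB@90 -> ring=[19:NA,90:NB]
Op 8: add NC@68 -> ring=[19:NA,68:NC,90:NB]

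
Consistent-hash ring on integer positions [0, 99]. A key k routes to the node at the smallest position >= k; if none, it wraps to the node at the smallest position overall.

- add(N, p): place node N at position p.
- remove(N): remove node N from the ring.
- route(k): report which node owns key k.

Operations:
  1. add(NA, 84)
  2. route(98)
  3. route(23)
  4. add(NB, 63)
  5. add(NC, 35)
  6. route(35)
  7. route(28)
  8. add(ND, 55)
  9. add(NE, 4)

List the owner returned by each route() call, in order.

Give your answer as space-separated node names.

Answer: NA NA NC NC

Derivation:
Op 1: add NA@84 -> ring=[84:NA]
Op 2: route key 98: none >= 98, wrap to smallest pos 84 -> NA
Op 3: route key 23: smallest pos >= 23 is 84 -> NA
Op 4: add NB@63 -> ring=[63:NB,84:NA]
Op 5: add NC@35 -> ring=[35:NC,63:NB,84:NA]
Op 6: route key 35: smallest pos >= 35 is 35 -> NC
Op 7: route key 28: smallest pos >= 28 is 35 -> NC
Op 8: add ND@55 -> ring=[35:NC,55:ND,63:NB,84:NA]
Op 9: add NE@4 -> ring=[4:NE,35:NC,55:ND,63:NB,84:NA]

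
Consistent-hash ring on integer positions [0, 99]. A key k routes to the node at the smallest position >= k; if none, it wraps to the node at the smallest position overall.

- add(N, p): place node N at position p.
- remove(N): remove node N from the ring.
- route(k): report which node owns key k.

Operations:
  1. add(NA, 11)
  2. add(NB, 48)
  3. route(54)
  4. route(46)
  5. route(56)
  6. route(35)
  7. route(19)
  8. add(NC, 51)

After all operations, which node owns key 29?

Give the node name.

Answer: NB

Derivation:
Op 1: add NA@11 -> ring=[11:NA]
Op 2: add NB@48 -> ring=[11:NA,48:NB]
Op 3: route key 54: none >= 54, wrap to smallest pos 11 -> NA
Op 4: route key 46: smallest pos >= 46 is 48 -> NB
Op 5: route key 56: none >= 56, wrap to smallest pos 11 -> NA
Op 6: route key 35: smallest pos >= 35 is 48 -> NB
Op 7: route key 19: smallest pos >= 19 is 48 -> NB
Op 8: add NC@51 -> ring=[11:NA,48:NB,51:NC]
Final route key 29: smallest pos >= 29 is 48 -> NB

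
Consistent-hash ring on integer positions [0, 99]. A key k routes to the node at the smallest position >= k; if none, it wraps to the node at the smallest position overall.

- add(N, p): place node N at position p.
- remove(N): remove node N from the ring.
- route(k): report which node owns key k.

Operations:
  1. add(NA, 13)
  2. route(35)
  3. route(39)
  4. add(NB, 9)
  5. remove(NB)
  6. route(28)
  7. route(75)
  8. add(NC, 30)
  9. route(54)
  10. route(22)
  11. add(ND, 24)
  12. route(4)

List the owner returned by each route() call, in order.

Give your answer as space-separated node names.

Op 1: add NA@13 -> ring=[13:NA]
Op 2: route key 35: none >= 35, wrap to smallest pos 13 -> NA
Op 3: route key 39: none >= 39, wrap to smallest pos 13 -> NA
Op 4: add NB@9 -> ring=[9:NB,13:NA]
Op 5: remove NB -> ring=[13:NA]
Op 6: route key 28: none >= 28, wrap to smallest pos 13 -> NA
Op 7: route key 75: none >= 75, wrap to smallest pos 13 -> NA
Op 8: add NC@30 -> ring=[13:NA,30:NC]
Op 9: route key 54: none >= 54, wrap to smallest pos 13 -> NA
Op 10: route key 22: smallest pos >= 22 is 30 -> NC
Op 11: add ND@24 -> ring=[13:NA,24:ND,30:NC]
Op 12: route key 4: smallest pos >= 4 is 13 -> NA

Answer: NA NA NA NA NA NC NA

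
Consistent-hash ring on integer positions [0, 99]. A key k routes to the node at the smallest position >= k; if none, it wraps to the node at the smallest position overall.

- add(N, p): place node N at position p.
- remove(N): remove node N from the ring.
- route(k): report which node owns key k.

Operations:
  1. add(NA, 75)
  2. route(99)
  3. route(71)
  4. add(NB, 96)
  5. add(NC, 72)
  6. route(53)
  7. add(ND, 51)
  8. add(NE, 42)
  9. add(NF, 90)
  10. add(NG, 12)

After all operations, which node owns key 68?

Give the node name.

Op 1: add NA@75 -> ring=[75:NA]
Op 2: route key 99: none >= 99, wrap to smallest pos 75 -> NA
Op 3: route key 71: smallest pos >= 71 is 75 -> NA
Op 4: add NB@96 -> ring=[75:NA,96:NB]
Op 5: add NC@72 -> ring=[72:NC,75:NA,96:NB]
Op 6: route key 53: smallest pos >= 53 is 72 -> NC
Op 7: add ND@51 -> ring=[51:ND,72:NC,75:NA,96:NB]
Op 8: add NE@42 -> ring=[42:NE,51:ND,72:NC,75:NA,96:NB]
Op 9: add NF@90 -> ring=[42:NE,51:ND,72:NC,75:NA,90:NF,96:NB]
Op 10: add NG@12 -> ring=[12:NG,42:NE,51:ND,72:NC,75:NA,90:NF,96:NB]
Final route key 68: smallest pos >= 68 is 72 -> NC

Answer: NC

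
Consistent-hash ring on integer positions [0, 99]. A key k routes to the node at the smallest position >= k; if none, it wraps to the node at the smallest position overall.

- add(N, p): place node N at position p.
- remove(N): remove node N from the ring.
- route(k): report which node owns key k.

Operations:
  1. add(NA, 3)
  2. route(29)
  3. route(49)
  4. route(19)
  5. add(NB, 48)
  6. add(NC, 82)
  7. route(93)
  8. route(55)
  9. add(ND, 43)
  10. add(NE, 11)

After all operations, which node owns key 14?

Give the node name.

Answer: ND

Derivation:
Op 1: add NA@3 -> ring=[3:NA]
Op 2: route key 29: none >= 29, wrap to smallest pos 3 -> NA
Op 3: route key 49: none >= 49, wrap to smallest pos 3 -> NA
Op 4: route key 19: none >= 19, wrap to smallest pos 3 -> NA
Op 5: add NB@48 -> ring=[3:NA,48:NB]
Op 6: add NC@82 -> ring=[3:NA,48:NB,82:NC]
Op 7: route key 93: none >= 93, wrap to smallest pos 3 -> NA
Op 8: route key 55: smallest pos >= 55 is 82 -> NC
Op 9: add ND@43 -> ring=[3:NA,43:ND,48:NB,82:NC]
Op 10: add NE@11 -> ring=[3:NA,11:NE,43:ND,48:NB,82:NC]
Final route key 14: smallest pos >= 14 is 43 -> ND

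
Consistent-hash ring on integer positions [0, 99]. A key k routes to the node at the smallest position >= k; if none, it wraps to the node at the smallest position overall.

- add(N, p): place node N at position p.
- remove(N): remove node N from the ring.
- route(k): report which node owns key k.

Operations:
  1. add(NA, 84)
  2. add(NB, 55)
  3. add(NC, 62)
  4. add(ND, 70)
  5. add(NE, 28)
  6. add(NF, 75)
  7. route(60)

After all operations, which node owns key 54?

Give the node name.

Op 1: add NA@84 -> ring=[84:NA]
Op 2: add NB@55 -> ring=[55:NB,84:NA]
Op 3: add NC@62 -> ring=[55:NB,62:NC,84:NA]
Op 4: add ND@70 -> ring=[55:NB,62:NC,70:ND,84:NA]
Op 5: add NE@28 -> ring=[28:NE,55:NB,62:NC,70:ND,84:NA]
Op 6: add NF@75 -> ring=[28:NE,55:NB,62:NC,70:ND,75:NF,84:NA]
Op 7: route key 60: smallest pos >= 60 is 62 -> NC
Final route key 54: smallest pos >= 54 is 55 -> NB

Answer: NB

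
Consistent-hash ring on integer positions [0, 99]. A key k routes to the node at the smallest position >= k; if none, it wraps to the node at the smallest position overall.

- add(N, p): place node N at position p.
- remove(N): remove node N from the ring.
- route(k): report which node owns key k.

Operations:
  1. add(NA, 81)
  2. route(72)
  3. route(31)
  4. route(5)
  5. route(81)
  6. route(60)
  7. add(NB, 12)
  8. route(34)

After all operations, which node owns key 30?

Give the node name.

Answer: NA

Derivation:
Op 1: add NA@81 -> ring=[81:NA]
Op 2: route key 72: smallest pos >= 72 is 81 -> NA
Op 3: route key 31: smallest pos >= 31 is 81 -> NA
Op 4: route key 5: smallest pos >= 5 is 81 -> NA
Op 5: route key 81: smallest pos >= 81 is 81 -> NA
Op 6: route key 60: smallest pos >= 60 is 81 -> NA
Op 7: add NB@12 -> ring=[12:NB,81:NA]
Op 8: route key 34: smallest pos >= 34 is 81 -> NA
Final route key 30: smallest pos >= 30 is 81 -> NA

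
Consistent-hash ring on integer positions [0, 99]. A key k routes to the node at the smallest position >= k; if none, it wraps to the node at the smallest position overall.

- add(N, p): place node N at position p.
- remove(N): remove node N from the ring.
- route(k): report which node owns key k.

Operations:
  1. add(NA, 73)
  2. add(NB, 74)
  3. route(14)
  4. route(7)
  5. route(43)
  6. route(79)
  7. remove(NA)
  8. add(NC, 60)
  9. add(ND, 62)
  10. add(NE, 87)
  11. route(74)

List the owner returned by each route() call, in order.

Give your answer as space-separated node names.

Op 1: add NA@73 -> ring=[73:NA]
Op 2: add NB@74 -> ring=[73:NA,74:NB]
Op 3: route key 14: smallest pos >= 14 is 73 -> NA
Op 4: route key 7: smallest pos >= 7 is 73 -> NA
Op 5: route key 43: smallest pos >= 43 is 73 -> NA
Op 6: route key 79: none >= 79, wrap to smallest pos 73 -> NA
Op 7: remove NA -> ring=[74:NB]
Op 8: add NC@60 -> ring=[60:NC,74:NB]
Op 9: add ND@62 -> ring=[60:NC,62:ND,74:NB]
Op 10: add NE@87 -> ring=[60:NC,62:ND,74:NB,87:NE]
Op 11: route key 74: smallest pos >= 74 is 74 -> NB

Answer: NA NA NA NA NB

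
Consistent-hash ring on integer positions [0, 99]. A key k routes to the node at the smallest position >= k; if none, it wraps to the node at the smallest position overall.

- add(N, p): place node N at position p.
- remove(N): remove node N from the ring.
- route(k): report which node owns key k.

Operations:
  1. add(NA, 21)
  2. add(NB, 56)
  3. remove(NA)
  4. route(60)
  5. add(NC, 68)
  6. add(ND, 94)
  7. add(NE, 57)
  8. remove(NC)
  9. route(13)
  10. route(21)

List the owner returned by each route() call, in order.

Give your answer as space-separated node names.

Op 1: add NA@21 -> ring=[21:NA]
Op 2: add NB@56 -> ring=[21:NA,56:NB]
Op 3: remove NA -> ring=[56:NB]
Op 4: route key 60: none >= 60, wrap to smallest pos 56 -> NB
Op 5: add NC@68 -> ring=[56:NB,68:NC]
Op 6: add ND@94 -> ring=[56:NB,68:NC,94:ND]
Op 7: add NE@57 -> ring=[56:NB,57:NE,68:NC,94:ND]
Op 8: remove NC -> ring=[56:NB,57:NE,94:ND]
Op 9: route key 13: smallest pos >= 13 is 56 -> NB
Op 10: route key 21: smallest pos >= 21 is 56 -> NB

Answer: NB NB NB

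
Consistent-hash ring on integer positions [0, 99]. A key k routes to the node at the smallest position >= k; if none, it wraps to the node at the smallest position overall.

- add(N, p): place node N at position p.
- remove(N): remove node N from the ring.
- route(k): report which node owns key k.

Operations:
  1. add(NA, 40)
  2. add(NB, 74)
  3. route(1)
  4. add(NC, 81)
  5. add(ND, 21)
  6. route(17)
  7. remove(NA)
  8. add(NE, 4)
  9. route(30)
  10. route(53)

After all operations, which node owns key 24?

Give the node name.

Op 1: add NA@40 -> ring=[40:NA]
Op 2: add NB@74 -> ring=[40:NA,74:NB]
Op 3: route key 1: smallest pos >= 1 is 40 -> NA
Op 4: add NC@81 -> ring=[40:NA,74:NB,81:NC]
Op 5: add ND@21 -> ring=[21:ND,40:NA,74:NB,81:NC]
Op 6: route key 17: smallest pos >= 17 is 21 -> ND
Op 7: remove NA -> ring=[21:ND,74:NB,81:NC]
Op 8: add NE@4 -> ring=[4:NE,21:ND,74:NB,81:NC]
Op 9: route key 30: smallest pos >= 30 is 74 -> NB
Op 10: route key 53: smallest pos >= 53 is 74 -> NB
Final route key 24: smallest pos >= 24 is 74 -> NB

Answer: NB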